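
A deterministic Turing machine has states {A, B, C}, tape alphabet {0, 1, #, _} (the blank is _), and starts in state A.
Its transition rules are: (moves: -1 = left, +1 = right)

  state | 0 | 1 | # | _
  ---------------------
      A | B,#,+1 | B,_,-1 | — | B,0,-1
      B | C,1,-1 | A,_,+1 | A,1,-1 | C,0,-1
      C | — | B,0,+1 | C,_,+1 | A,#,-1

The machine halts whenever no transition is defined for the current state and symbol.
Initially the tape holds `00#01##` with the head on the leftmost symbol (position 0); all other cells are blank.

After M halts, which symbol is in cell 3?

A | [0]0#01##   read 0 → write #, move +1, go to B
B | #[0]#01##   read 0 → write 1, move -1, go to C
C | [#]1#01##   read # → write _, move +1, go to C
C | _[1]#01##   read 1 → write 0, move +1, go to B
B | _0[#]01##   read # → write 1, move -1, go to A
A | _[0]101##   read 0 → write #, move +1, go to B
B | _#[1]01##   read 1 → write _, move +1, go to A
A | _#_[0]1##   read 0 → write #, move +1, go to B
B | _#_#[1]##   read 1 → write _, move +1, go to A
A | _#_#_[#]#
Cell 3 holds # when M halts.

#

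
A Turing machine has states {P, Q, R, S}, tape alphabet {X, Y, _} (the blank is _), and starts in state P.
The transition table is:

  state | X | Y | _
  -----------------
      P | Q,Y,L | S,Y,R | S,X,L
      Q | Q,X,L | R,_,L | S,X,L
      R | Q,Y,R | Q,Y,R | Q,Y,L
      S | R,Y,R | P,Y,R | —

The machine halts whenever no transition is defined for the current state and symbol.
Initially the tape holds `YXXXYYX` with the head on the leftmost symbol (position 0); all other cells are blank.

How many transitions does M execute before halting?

state=P head=0 tape=___[Y]XXXYYX   (P,Y)→(S,Y,R)
state=S head=1 tape=___Y[X]XXYYX   (S,X)→(R,Y,R)
state=R head=2 tape=___YY[X]XYYX   (R,X)→(Q,Y,R)
state=Q head=3 tape=___YYY[X]YYX   (Q,X)→(Q,X,L)
state=Q head=2 tape=___YY[Y]XYYX   (Q,Y)→(R,_,L)
state=R head=1 tape=___Y[Y]_XYYX   (R,Y)→(Q,Y,R)
state=Q head=2 tape=___YY[_]XYYX   (Q,_)→(S,X,L)
state=S head=1 tape=___Y[Y]XXYYX   (S,Y)→(P,Y,R)
state=P head=2 tape=___YY[X]XYYX   (P,X)→(Q,Y,L)
state=Q head=1 tape=___Y[Y]YXYYX   (Q,Y)→(R,_,L)
state=R head=0 tape=___[Y]_YXYYX   (R,Y)→(Q,Y,R)
state=Q head=1 tape=___Y[_]YXYYX   (Q,_)→(S,X,L)
state=S head=0 tape=___[Y]XYXYYX   (S,Y)→(P,Y,R)
state=P head=1 tape=___Y[X]YXYYX   (P,X)→(Q,Y,L)
state=Q head=0 tape=___[Y]YYXYYX   (Q,Y)→(R,_,L)
state=R head=-1 tape=__[_]_YYXYYX   (R,_)→(Q,Y,L)
state=Q head=-2 tape=_[_]Y_YYXYYX   (Q,_)→(S,X,L)
state=S head=-3 tape=[_]XY_YYXYYX
M halts after 17 transitions.

17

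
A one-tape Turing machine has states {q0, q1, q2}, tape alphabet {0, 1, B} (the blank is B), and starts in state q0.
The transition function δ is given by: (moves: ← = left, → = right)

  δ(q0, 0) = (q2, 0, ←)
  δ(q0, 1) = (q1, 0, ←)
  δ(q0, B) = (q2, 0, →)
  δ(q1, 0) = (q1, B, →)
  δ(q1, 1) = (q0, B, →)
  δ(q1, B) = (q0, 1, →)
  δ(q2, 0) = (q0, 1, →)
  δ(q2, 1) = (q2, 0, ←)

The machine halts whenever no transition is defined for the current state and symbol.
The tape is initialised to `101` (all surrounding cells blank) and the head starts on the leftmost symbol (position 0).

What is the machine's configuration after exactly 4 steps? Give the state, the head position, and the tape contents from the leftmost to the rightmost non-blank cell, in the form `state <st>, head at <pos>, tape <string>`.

q0 | BB[1]01   read 1 → write 0, move ←, go to q1
q1 | B[B]001   read B → write 1, move →, go to q0
q0 | B1[0]01   read 0 → write 0, move ←, go to q2
q2 | B[1]001   read 1 → write 0, move ←, go to q2
q2 | [B]0001
After 4 steps: state q2, head at -2, tape 0001.

state q2, head at -2, tape 0001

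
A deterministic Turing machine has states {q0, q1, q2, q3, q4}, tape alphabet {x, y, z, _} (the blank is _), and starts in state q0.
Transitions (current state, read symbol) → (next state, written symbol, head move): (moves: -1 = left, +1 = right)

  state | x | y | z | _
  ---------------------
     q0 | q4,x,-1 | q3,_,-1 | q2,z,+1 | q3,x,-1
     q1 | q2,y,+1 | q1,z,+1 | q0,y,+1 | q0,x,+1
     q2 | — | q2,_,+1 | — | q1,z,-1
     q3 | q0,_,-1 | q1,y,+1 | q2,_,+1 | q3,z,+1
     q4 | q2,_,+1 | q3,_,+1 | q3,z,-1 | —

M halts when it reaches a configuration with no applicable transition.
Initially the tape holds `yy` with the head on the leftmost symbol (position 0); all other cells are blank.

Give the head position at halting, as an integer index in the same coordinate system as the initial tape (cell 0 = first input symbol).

3

state=q0 head=0 tape=_[y]y__   (q0,y)→(q3,_,-1)
state=q3 head=-1 tape=[_]_y__   (q3,_)→(q3,z,+1)
state=q3 head=0 tape=z[_]y__   (q3,_)→(q3,z,+1)
state=q3 head=1 tape=zz[y]__   (q3,y)→(q1,y,+1)
state=q1 head=2 tape=zzy[_]_   (q1,_)→(q0,x,+1)
state=q0 head=3 tape=zzyx[_]   (q0,_)→(q3,x,-1)
state=q3 head=2 tape=zzy[x]x   (q3,x)→(q0,_,-1)
state=q0 head=1 tape=zz[y]_x   (q0,y)→(q3,_,-1)
state=q3 head=0 tape=z[z]__x   (q3,z)→(q2,_,+1)
state=q2 head=1 tape=z_[_]_x   (q2,_)→(q1,z,-1)
state=q1 head=0 tape=z[_]z_x   (q1,_)→(q0,x,+1)
state=q0 head=1 tape=zx[z]_x   (q0,z)→(q2,z,+1)
state=q2 head=2 tape=zxz[_]x   (q2,_)→(q1,z,-1)
state=q1 head=1 tape=zx[z]zx   (q1,z)→(q0,y,+1)
state=q0 head=2 tape=zxy[z]x   (q0,z)→(q2,z,+1)
state=q2 head=3 tape=zxyz[x]
At halt the head is at cell 3.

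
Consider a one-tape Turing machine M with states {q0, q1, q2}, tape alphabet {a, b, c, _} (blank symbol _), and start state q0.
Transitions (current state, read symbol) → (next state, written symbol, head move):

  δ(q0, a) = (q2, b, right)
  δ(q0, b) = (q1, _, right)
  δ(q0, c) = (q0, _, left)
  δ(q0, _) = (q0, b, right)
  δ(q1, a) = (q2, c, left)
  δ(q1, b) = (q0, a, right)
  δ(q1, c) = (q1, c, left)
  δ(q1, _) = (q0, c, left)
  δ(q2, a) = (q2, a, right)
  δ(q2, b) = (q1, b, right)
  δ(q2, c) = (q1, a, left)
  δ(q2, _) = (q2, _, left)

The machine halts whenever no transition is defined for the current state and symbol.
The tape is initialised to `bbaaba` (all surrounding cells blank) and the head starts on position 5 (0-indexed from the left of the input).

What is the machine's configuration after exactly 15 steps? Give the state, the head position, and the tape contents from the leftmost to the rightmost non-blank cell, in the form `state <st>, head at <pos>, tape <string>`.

q0 | bbaab[a]_   read a → write b, move right, go to q2
q2 | bbaabb[_]   read _ → write _, move left, go to q2
q2 | bbaab[b]_   read b → write b, move right, go to q1
q1 | bbaabb[_]   read _ → write c, move left, go to q0
q0 | bbaab[b]c   read b → write _, move right, go to q1
q1 | bbaab_[c]   read c → write c, move left, go to q1
q1 | bbaab[_]c   read _ → write c, move left, go to q0
q0 | bbaa[b]cc   read b → write _, move right, go to q1
q1 | bbaa_[c]c   read c → write c, move left, go to q1
q1 | bbaa[_]cc   read _ → write c, move left, go to q0
q0 | bba[a]ccc   read a → write b, move right, go to q2
q2 | bbab[c]cc   read c → write a, move left, go to q1
q1 | bba[b]acc   read b → write a, move right, go to q0
q0 | bbaa[a]cc   read a → write b, move right, go to q2
q2 | bbaab[c]c   read c → write a, move left, go to q1
q1 | bbaa[b]ac
After 15 steps: state q1, head at 4, tape bbaabac.

state q1, head at 4, tape bbaabac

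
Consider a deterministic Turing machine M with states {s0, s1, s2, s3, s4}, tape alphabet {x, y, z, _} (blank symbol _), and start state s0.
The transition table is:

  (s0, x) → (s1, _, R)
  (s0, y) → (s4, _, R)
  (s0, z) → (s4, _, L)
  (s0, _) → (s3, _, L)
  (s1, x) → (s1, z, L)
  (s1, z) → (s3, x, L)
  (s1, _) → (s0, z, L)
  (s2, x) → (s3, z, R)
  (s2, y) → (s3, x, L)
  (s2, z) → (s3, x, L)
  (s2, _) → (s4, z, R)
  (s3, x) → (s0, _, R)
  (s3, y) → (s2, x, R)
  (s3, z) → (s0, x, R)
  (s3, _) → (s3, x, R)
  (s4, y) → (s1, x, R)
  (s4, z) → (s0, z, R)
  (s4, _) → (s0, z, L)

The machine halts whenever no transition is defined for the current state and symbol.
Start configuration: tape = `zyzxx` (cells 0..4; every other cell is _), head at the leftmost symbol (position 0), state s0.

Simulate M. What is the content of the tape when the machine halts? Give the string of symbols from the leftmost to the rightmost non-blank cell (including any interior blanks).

s0 | ___[z]yzxx   read z → write _, move L, go to s4
s4 | __[_]_yzxx   read _ → write z, move L, go to s0
s0 | _[_]z_yzxx   read _ → write _, move L, go to s3
s3 | [_]_z_yzxx   read _ → write x, move R, go to s3
s3 | x[_]z_yzxx   read _ → write x, move R, go to s3
s3 | xx[z]_yzxx   read z → write x, move R, go to s0
s0 | xxx[_]yzxx   read _ → write _, move L, go to s3
s3 | xx[x]_yzxx   read x → write _, move R, go to s0
s0 | xx_[_]yzxx   read _ → write _, move L, go to s3
s3 | xx[_]_yzxx   read _ → write x, move R, go to s3
s3 | xxx[_]yzxx   read _ → write x, move R, go to s3
s3 | xxxx[y]zxx   read y → write x, move R, go to s2
s2 | xxxxx[z]xx   read z → write x, move L, go to s3
s3 | xxxx[x]xxx   read x → write _, move R, go to s0
s0 | xxxx_[x]xx   read x → write _, move R, go to s1
s1 | xxxx__[x]x   read x → write z, move L, go to s1
s1 | xxxx_[_]zx   read _ → write z, move L, go to s0
s0 | xxxx[_]zzx   read _ → write _, move L, go to s3
s3 | xxx[x]_zzx   read x → write _, move R, go to s0
s0 | xxx_[_]zzx   read _ → write _, move L, go to s3
s3 | xxx[_]_zzx   read _ → write x, move R, go to s3
s3 | xxxx[_]zzx   read _ → write x, move R, go to s3
s3 | xxxxx[z]zx   read z → write x, move R, go to s0
s0 | xxxxxx[z]x   read z → write _, move L, go to s4
s4 | xxxxx[x]_x
The non-blank tape span at halt is xxxxxx_x.

xxxxxx_x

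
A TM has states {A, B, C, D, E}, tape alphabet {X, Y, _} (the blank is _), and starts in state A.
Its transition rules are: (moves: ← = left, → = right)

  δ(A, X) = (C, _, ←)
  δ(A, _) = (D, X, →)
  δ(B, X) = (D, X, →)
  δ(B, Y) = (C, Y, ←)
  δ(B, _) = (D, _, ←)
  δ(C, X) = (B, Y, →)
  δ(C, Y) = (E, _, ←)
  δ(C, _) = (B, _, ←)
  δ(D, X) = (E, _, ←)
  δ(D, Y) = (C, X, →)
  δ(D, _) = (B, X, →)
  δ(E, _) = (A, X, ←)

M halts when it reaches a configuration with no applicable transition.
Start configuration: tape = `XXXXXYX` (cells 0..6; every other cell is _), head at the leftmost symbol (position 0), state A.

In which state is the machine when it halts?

E

A | _____[X]XXXXYX   read X → write _, move ←, go to C
C | ____[_]_XXXXYX   read _ → write _, move ←, go to B
B | ___[_]__XXXXYX   read _ → write _, move ←, go to D
D | __[_]___XXXXYX   read _ → write X, move →, go to B
B | __X[_]__XXXXYX   read _ → write _, move ←, go to D
D | __[X]___XXXXYX   read X → write _, move ←, go to E
E | _[_]____XXXXYX   read _ → write X, move ←, go to A
A | [_]X____XXXXYX   read _ → write X, move →, go to D
D | X[X]____XXXXYX   read X → write _, move ←, go to E
E | [X]_____XXXXYX
No transition is defined for (E, X); M halts in state E.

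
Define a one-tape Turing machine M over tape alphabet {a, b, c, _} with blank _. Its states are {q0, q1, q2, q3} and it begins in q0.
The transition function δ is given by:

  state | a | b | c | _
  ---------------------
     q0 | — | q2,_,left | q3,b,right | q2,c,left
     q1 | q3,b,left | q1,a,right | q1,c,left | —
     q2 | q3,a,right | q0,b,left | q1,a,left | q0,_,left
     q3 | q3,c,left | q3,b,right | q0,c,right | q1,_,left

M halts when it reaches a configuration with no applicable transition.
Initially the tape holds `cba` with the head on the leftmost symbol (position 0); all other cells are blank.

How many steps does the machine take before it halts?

state=q0 head=0 tape=__[c]ba_   (q0,c)→(q3,b,right)
state=q3 head=1 tape=__b[b]a_   (q3,b)→(q3,b,right)
state=q3 head=2 tape=__bb[a]_   (q3,a)→(q3,c,left)
state=q3 head=1 tape=__b[b]c_   (q3,b)→(q3,b,right)
state=q3 head=2 tape=__bb[c]_   (q3,c)→(q0,c,right)
state=q0 head=3 tape=__bbc[_]   (q0,_)→(q2,c,left)
state=q2 head=2 tape=__bb[c]c   (q2,c)→(q1,a,left)
state=q1 head=1 tape=__b[b]ac   (q1,b)→(q1,a,right)
state=q1 head=2 tape=__ba[a]c   (q1,a)→(q3,b,left)
state=q3 head=1 tape=__b[a]bc   (q3,a)→(q3,c,left)
state=q3 head=0 tape=__[b]cbc   (q3,b)→(q3,b,right)
state=q3 head=1 tape=__b[c]bc   (q3,c)→(q0,c,right)
state=q0 head=2 tape=__bc[b]c   (q0,b)→(q2,_,left)
state=q2 head=1 tape=__b[c]_c   (q2,c)→(q1,a,left)
state=q1 head=0 tape=__[b]a_c   (q1,b)→(q1,a,right)
state=q1 head=1 tape=__a[a]_c   (q1,a)→(q3,b,left)
state=q3 head=0 tape=__[a]b_c   (q3,a)→(q3,c,left)
state=q3 head=-1 tape=_[_]cb_c   (q3,_)→(q1,_,left)
state=q1 head=-2 tape=[_]_cb_c
M halts after 18 transitions.

18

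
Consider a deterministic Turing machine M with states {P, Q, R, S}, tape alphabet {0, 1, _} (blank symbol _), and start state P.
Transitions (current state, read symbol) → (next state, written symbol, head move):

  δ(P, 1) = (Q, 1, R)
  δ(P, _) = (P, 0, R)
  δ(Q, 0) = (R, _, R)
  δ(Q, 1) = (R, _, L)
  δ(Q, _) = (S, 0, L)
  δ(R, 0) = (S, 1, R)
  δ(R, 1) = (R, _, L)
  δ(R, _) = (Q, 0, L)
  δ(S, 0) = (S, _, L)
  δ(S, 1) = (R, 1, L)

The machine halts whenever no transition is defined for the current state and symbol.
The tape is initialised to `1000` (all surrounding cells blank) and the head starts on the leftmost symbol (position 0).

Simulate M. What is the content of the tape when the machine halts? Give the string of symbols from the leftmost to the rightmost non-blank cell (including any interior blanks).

00_01

state=P head=0 tape=___[1]000   (P,1)→(Q,1,R)
state=Q head=1 tape=___1[0]00   (Q,0)→(R,_,R)
state=R head=2 tape=___1_[0]0   (R,0)→(S,1,R)
state=S head=3 tape=___1_1[0]   (S,0)→(S,_,L)
state=S head=2 tape=___1_[1]_   (S,1)→(R,1,L)
state=R head=1 tape=___1[_]1_   (R,_)→(Q,0,L)
state=Q head=0 tape=___[1]01_   (Q,1)→(R,_,L)
state=R head=-1 tape=__[_]_01_   (R,_)→(Q,0,L)
state=Q head=-2 tape=_[_]0_01_   (Q,_)→(S,0,L)
state=S head=-3 tape=[_]00_01_
The non-blank tape span at halt is 00_01.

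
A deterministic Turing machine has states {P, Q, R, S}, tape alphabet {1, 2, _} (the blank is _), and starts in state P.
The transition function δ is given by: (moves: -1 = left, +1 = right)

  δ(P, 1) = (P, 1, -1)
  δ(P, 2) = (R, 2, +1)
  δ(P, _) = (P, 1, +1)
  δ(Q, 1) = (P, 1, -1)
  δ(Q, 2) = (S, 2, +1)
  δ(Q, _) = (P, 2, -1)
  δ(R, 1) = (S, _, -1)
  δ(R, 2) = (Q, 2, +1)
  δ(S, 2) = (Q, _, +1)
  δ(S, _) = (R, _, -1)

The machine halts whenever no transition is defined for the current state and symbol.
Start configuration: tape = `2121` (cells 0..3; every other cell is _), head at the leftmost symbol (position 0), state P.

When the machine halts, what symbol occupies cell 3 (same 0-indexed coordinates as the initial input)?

2

state=P head=0 tape=[2]121_   (P,2)→(R,2,+1)
state=R head=1 tape=2[1]21_   (R,1)→(S,_,-1)
state=S head=0 tape=[2]_21_   (S,2)→(Q,_,+1)
state=Q head=1 tape=_[_]21_   (Q,_)→(P,2,-1)
state=P head=0 tape=[_]221_   (P,_)→(P,1,+1)
state=P head=1 tape=1[2]21_   (P,2)→(R,2,+1)
state=R head=2 tape=12[2]1_   (R,2)→(Q,2,+1)
state=Q head=3 tape=122[1]_   (Q,1)→(P,1,-1)
state=P head=2 tape=12[2]1_   (P,2)→(R,2,+1)
state=R head=3 tape=122[1]_   (R,1)→(S,_,-1)
state=S head=2 tape=12[2]__   (S,2)→(Q,_,+1)
state=Q head=3 tape=12_[_]_   (Q,_)→(P,2,-1)
state=P head=2 tape=12[_]2_   (P,_)→(P,1,+1)
state=P head=3 tape=121[2]_   (P,2)→(R,2,+1)
state=R head=4 tape=1212[_]
Cell 3 holds 2 when M halts.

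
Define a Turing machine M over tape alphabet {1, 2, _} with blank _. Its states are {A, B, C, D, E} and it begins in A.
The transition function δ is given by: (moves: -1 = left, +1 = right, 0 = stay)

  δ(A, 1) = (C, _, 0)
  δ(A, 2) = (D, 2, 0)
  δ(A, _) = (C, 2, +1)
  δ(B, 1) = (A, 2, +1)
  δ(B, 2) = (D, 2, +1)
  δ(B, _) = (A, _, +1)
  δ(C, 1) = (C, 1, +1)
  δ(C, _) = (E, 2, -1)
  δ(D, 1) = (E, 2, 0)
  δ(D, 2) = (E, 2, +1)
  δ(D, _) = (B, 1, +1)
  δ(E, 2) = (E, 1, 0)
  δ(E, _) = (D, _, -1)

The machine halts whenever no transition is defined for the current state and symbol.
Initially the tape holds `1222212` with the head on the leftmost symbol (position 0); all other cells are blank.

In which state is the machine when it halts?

state=A head=0 tape=__[1]222212   (A,1)→(C,_,0)
state=C head=0 tape=__[_]222212   (C,_)→(E,2,-1)
state=E head=-1 tape=_[_]2222212   (E,_)→(D,_,-1)
state=D head=-2 tape=[_]_2222212   (D,_)→(B,1,+1)
state=B head=-1 tape=1[_]2222212   (B,_)→(A,_,+1)
state=A head=0 tape=1_[2]222212   (A,2)→(D,2,0)
state=D head=0 tape=1_[2]222212   (D,2)→(E,2,+1)
state=E head=1 tape=1_2[2]22212   (E,2)→(E,1,0)
state=E head=1 tape=1_2[1]22212
No transition is defined for (E, 1); M halts in state E.

E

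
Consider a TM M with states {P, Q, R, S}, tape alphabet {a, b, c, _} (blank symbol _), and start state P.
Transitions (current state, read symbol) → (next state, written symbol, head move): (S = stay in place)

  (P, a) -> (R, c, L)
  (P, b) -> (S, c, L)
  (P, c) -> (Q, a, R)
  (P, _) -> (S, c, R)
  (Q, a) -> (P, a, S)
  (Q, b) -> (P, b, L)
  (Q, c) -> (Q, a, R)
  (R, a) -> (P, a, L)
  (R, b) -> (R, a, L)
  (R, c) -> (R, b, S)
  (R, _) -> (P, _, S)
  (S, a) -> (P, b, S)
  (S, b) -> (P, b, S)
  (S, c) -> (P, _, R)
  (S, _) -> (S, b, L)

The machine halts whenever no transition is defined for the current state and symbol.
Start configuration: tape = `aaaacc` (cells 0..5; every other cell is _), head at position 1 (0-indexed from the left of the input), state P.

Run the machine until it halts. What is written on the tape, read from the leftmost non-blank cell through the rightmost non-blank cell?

state=P head=1 tape=_a[a]aacc_   (P,a)→(R,c,L)
state=R head=0 tape=_[a]caacc_   (R,a)→(P,a,L)
state=P head=-1 tape=[_]acaacc_   (P,_)→(S,c,R)
state=S head=0 tape=c[a]caacc_   (S,a)→(P,b,S)
state=P head=0 tape=c[b]caacc_   (P,b)→(S,c,L)
state=S head=-1 tape=[c]ccaacc_   (S,c)→(P,_,R)
state=P head=0 tape=_[c]caacc_   (P,c)→(Q,a,R)
state=Q head=1 tape=_a[c]aacc_   (Q,c)→(Q,a,R)
state=Q head=2 tape=_aa[a]acc_   (Q,a)→(P,a,S)
state=P head=2 tape=_aa[a]acc_   (P,a)→(R,c,L)
state=R head=1 tape=_a[a]cacc_   (R,a)→(P,a,L)
state=P head=0 tape=_[a]acacc_   (P,a)→(R,c,L)
state=R head=-1 tape=[_]cacacc_   (R,_)→(P,_,S)
state=P head=-1 tape=[_]cacacc_   (P,_)→(S,c,R)
state=S head=0 tape=c[c]acacc_   (S,c)→(P,_,R)
state=P head=1 tape=c_[a]cacc_   (P,a)→(R,c,L)
state=R head=0 tape=c[_]ccacc_   (R,_)→(P,_,S)
state=P head=0 tape=c[_]ccacc_   (P,_)→(S,c,R)
state=S head=1 tape=cc[c]cacc_   (S,c)→(P,_,R)
state=P head=2 tape=cc_[c]acc_   (P,c)→(Q,a,R)
state=Q head=3 tape=cc_a[a]cc_   (Q,a)→(P,a,S)
state=P head=3 tape=cc_a[a]cc_   (P,a)→(R,c,L)
state=R head=2 tape=cc_[a]ccc_   (R,a)→(P,a,L)
state=P head=1 tape=cc[_]accc_   (P,_)→(S,c,R)
state=S head=2 tape=ccc[a]ccc_   (S,a)→(P,b,S)
state=P head=2 tape=ccc[b]ccc_   (P,b)→(S,c,L)
state=S head=1 tape=cc[c]cccc_   (S,c)→(P,_,R)
state=P head=2 tape=cc_[c]ccc_   (P,c)→(Q,a,R)
state=Q head=3 tape=cc_a[c]cc_   (Q,c)→(Q,a,R)
state=Q head=4 tape=cc_aa[c]c_   (Q,c)→(Q,a,R)
state=Q head=5 tape=cc_aaa[c]_   (Q,c)→(Q,a,R)
state=Q head=6 tape=cc_aaaa[_]
The non-blank tape span at halt is cc_aaaa.

cc_aaaa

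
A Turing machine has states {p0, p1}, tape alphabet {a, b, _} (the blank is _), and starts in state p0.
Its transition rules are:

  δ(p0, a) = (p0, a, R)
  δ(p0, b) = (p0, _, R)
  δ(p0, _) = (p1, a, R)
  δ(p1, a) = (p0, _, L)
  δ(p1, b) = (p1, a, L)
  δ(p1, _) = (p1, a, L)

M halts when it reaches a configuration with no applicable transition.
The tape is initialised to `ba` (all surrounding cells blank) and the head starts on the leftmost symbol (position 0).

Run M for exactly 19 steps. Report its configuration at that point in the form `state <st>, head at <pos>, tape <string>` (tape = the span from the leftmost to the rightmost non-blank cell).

state=p0 head=0 tape=[b]a____   (p0,b)→(p0,_,R)
state=p0 head=1 tape=_[a]____   (p0,a)→(p0,a,R)
state=p0 head=2 tape=_a[_]___   (p0,_)→(p1,a,R)
state=p1 head=3 tape=_aa[_]__   (p1,_)→(p1,a,L)
state=p1 head=2 tape=_a[a]a__   (p1,a)→(p0,_,L)
state=p0 head=1 tape=_[a]_a__   (p0,a)→(p0,a,R)
state=p0 head=2 tape=_a[_]a__   (p0,_)→(p1,a,R)
state=p1 head=3 tape=_aa[a]__   (p1,a)→(p0,_,L)
state=p0 head=2 tape=_a[a]___   (p0,a)→(p0,a,R)
state=p0 head=3 tape=_aa[_]__   (p0,_)→(p1,a,R)
state=p1 head=4 tape=_aaa[_]_   (p1,_)→(p1,a,L)
state=p1 head=3 tape=_aa[a]a_   (p1,a)→(p0,_,L)
state=p0 head=2 tape=_a[a]_a_   (p0,a)→(p0,a,R)
state=p0 head=3 tape=_aa[_]a_   (p0,_)→(p1,a,R)
state=p1 head=4 tape=_aaa[a]_   (p1,a)→(p0,_,L)
state=p0 head=3 tape=_aa[a]__   (p0,a)→(p0,a,R)
state=p0 head=4 tape=_aaa[_]_   (p0,_)→(p1,a,R)
state=p1 head=5 tape=_aaaa[_]   (p1,_)→(p1,a,L)
state=p1 head=4 tape=_aaa[a]a   (p1,a)→(p0,_,L)
state=p0 head=3 tape=_aa[a]_a
After 19 steps: state p0, head at 3, tape aaa_a.

state p0, head at 3, tape aaa_a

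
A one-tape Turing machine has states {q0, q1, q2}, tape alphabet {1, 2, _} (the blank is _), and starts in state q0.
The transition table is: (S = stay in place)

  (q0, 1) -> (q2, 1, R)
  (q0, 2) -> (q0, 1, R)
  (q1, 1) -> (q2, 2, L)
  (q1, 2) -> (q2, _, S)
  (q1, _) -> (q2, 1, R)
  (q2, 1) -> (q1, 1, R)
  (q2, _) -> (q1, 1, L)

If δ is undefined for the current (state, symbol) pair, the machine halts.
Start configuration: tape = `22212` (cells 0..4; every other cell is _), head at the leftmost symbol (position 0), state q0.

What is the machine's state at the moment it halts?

q0 | [2]2212   read 2 → write 1, move R, go to q0
q0 | 1[2]212   read 2 → write 1, move R, go to q0
q0 | 11[2]12   read 2 → write 1, move R, go to q0
q0 | 111[1]2   read 1 → write 1, move R, go to q2
q2 | 1111[2]
No transition is defined for (q2, 2); M halts in state q2.

q2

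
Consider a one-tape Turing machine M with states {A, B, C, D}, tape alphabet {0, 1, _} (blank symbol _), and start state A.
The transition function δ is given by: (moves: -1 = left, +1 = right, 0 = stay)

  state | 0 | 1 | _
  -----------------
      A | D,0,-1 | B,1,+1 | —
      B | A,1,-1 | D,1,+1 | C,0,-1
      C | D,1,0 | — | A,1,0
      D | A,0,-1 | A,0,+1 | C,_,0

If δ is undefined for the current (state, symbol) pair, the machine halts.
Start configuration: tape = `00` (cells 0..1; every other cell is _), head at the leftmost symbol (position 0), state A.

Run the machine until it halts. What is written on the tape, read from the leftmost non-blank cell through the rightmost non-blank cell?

state=A head=0 tape=_[0]0__   (A,0)→(D,0,-1)
state=D head=-1 tape=[_]00__   (D,_)→(C,_,0)
state=C head=-1 tape=[_]00__   (C,_)→(A,1,0)
state=A head=-1 tape=[1]00__   (A,1)→(B,1,+1)
state=B head=0 tape=1[0]0__   (B,0)→(A,1,-1)
state=A head=-1 tape=[1]10__   (A,1)→(B,1,+1)
state=B head=0 tape=1[1]0__   (B,1)→(D,1,+1)
state=D head=1 tape=11[0]__   (D,0)→(A,0,-1)
state=A head=0 tape=1[1]0__   (A,1)→(B,1,+1)
state=B head=1 tape=11[0]__   (B,0)→(A,1,-1)
state=A head=0 tape=1[1]1__   (A,1)→(B,1,+1)
state=B head=1 tape=11[1]__   (B,1)→(D,1,+1)
state=D head=2 tape=111[_]_   (D,_)→(C,_,0)
state=C head=2 tape=111[_]_   (C,_)→(A,1,0)
state=A head=2 tape=111[1]_   (A,1)→(B,1,+1)
state=B head=3 tape=1111[_]   (B,_)→(C,0,-1)
state=C head=2 tape=111[1]0
The non-blank tape span at halt is 11110.

11110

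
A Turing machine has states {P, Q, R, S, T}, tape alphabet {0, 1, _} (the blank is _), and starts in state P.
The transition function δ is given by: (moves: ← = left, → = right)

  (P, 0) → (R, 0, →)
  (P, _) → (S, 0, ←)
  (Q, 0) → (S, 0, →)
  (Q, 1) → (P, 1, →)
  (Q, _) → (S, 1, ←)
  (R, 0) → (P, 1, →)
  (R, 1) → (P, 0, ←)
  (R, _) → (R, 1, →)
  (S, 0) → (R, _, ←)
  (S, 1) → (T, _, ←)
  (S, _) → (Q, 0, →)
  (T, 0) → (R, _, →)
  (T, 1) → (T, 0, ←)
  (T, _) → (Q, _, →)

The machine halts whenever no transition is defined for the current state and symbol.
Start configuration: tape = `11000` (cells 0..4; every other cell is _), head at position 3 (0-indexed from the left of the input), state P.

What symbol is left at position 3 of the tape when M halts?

state=P head=3 tape=110[0]0____   (P,0)→(R,0,→)
state=R head=4 tape=1100[0]____   (R,0)→(P,1,→)
state=P head=5 tape=11001[_]___   (P,_)→(S,0,←)
state=S head=4 tape=1100[1]0___   (S,1)→(T,_,←)
state=T head=3 tape=110[0]_0___   (T,0)→(R,_,→)
state=R head=4 tape=110_[_]0___   (R,_)→(R,1,→)
state=R head=5 tape=110_1[0]___   (R,0)→(P,1,→)
state=P head=6 tape=110_11[_]__   (P,_)→(S,0,←)
state=S head=5 tape=110_1[1]0__   (S,1)→(T,_,←)
state=T head=4 tape=110_[1]_0__   (T,1)→(T,0,←)
state=T head=3 tape=110[_]0_0__   (T,_)→(Q,_,→)
state=Q head=4 tape=110_[0]_0__   (Q,0)→(S,0,→)
state=S head=5 tape=110_0[_]0__   (S,_)→(Q,0,→)
state=Q head=6 tape=110_00[0]__   (Q,0)→(S,0,→)
state=S head=7 tape=110_000[_]_   (S,_)→(Q,0,→)
state=Q head=8 tape=110_0000[_]   (Q,_)→(S,1,←)
state=S head=7 tape=110_000[0]1   (S,0)→(R,_,←)
state=R head=6 tape=110_00[0]_1   (R,0)→(P,1,→)
state=P head=7 tape=110_001[_]1   (P,_)→(S,0,←)
state=S head=6 tape=110_00[1]01   (S,1)→(T,_,←)
state=T head=5 tape=110_0[0]_01   (T,0)→(R,_,→)
state=R head=6 tape=110_0_[_]01   (R,_)→(R,1,→)
state=R head=7 tape=110_0_1[0]1   (R,0)→(P,1,→)
state=P head=8 tape=110_0_11[1]
Cell 3 holds _ when M halts.

_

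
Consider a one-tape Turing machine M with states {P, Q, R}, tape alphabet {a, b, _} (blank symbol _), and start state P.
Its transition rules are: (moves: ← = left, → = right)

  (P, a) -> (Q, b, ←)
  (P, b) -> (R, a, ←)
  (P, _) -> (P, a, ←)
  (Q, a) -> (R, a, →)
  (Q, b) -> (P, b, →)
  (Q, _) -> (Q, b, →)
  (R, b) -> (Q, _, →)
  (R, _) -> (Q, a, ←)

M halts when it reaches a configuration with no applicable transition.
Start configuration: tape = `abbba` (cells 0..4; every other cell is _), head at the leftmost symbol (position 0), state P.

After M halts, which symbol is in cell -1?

state=P head=0 tape=_[a]bbba_   (P,a)→(Q,b,←)
state=Q head=-1 tape=[_]bbbba_   (Q,_)→(Q,b,→)
state=Q head=0 tape=b[b]bbba_   (Q,b)→(P,b,→)
state=P head=1 tape=bb[b]bba_   (P,b)→(R,a,←)
state=R head=0 tape=b[b]abba_   (R,b)→(Q,_,→)
state=Q head=1 tape=b_[a]bba_   (Q,a)→(R,a,→)
state=R head=2 tape=b_a[b]ba_   (R,b)→(Q,_,→)
state=Q head=3 tape=b_a_[b]a_   (Q,b)→(P,b,→)
state=P head=4 tape=b_a_b[a]_   (P,a)→(Q,b,←)
state=Q head=3 tape=b_a_[b]b_   (Q,b)→(P,b,→)
state=P head=4 tape=b_a_b[b]_   (P,b)→(R,a,←)
state=R head=3 tape=b_a_[b]a_   (R,b)→(Q,_,→)
state=Q head=4 tape=b_a__[a]_   (Q,a)→(R,a,→)
state=R head=5 tape=b_a__a[_]   (R,_)→(Q,a,←)
state=Q head=4 tape=b_a__[a]a   (Q,a)→(R,a,→)
state=R head=5 tape=b_a__a[a]
Cell -1 holds b when M halts.

b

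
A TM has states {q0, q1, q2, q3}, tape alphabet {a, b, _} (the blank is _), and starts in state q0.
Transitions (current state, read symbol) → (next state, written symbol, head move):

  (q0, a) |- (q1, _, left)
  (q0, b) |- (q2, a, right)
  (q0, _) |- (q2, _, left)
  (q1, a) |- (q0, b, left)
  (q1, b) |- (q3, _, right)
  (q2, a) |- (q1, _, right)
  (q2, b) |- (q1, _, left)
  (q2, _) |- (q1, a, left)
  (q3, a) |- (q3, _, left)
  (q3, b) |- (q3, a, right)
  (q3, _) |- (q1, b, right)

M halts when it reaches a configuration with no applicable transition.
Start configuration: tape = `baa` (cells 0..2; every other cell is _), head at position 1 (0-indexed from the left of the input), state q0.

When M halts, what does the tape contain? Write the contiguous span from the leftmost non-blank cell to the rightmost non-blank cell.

a_b

q0 | __b[a]a   read a → write _, move left, go to q1
q1 | __[b]_a   read b → write _, move right, go to q3
q3 | ___[_]a   read _ → write b, move right, go to q1
q1 | ___b[a]   read a → write b, move left, go to q0
q0 | ___[b]b   read b → write a, move right, go to q2
q2 | ___a[b]   read b → write _, move left, go to q1
q1 | ___[a]_   read a → write b, move left, go to q0
q0 | __[_]b_   read _ → write _, move left, go to q2
q2 | _[_]_b_   read _ → write a, move left, go to q1
q1 | [_]a_b_
The non-blank tape span at halt is a_b.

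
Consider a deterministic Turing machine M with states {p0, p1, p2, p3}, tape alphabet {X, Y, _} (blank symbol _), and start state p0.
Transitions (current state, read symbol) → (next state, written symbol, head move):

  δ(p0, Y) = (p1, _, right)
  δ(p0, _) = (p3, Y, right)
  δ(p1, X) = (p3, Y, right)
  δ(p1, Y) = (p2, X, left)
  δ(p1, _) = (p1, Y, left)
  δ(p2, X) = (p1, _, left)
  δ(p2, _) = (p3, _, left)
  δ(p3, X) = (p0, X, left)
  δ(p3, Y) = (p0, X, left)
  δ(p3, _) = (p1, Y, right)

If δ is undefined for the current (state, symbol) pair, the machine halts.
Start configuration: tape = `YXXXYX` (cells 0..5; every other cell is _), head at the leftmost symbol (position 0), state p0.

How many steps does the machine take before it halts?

p0 | [Y]XXXYX__   read Y → write _, move right, go to p1
p1 | _[X]XXYX__   read X → write Y, move right, go to p3
p3 | _Y[X]XYX__   read X → write X, move left, go to p0
p0 | _[Y]XXYX__   read Y → write _, move right, go to p1
p1 | __[X]XYX__   read X → write Y, move right, go to p3
p3 | __Y[X]YX__   read X → write X, move left, go to p0
p0 | __[Y]XYX__   read Y → write _, move right, go to p1
p1 | ___[X]YX__   read X → write Y, move right, go to p3
p3 | ___Y[Y]X__   read Y → write X, move left, go to p0
p0 | ___[Y]XX__   read Y → write _, move right, go to p1
p1 | ____[X]X__   read X → write Y, move right, go to p3
p3 | ____Y[X]__   read X → write X, move left, go to p0
p0 | ____[Y]X__   read Y → write _, move right, go to p1
p1 | _____[X]__   read X → write Y, move right, go to p3
p3 | _____Y[_]_   read _ → write Y, move right, go to p1
p1 | _____YY[_]   read _ → write Y, move left, go to p1
p1 | _____Y[Y]Y   read Y → write X, move left, go to p2
p2 | _____[Y]XY
M halts after 17 transitions.

17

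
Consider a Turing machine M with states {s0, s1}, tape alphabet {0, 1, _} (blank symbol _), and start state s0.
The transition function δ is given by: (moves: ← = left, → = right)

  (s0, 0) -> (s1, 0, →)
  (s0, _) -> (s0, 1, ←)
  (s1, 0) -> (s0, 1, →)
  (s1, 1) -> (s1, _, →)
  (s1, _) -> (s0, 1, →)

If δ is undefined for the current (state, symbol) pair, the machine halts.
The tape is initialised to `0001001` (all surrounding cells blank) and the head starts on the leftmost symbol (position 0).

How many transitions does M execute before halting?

9

state=s0 head=0 tape=[0]001001__   (s0,0)→(s1,0,→)
state=s1 head=1 tape=0[0]01001__   (s1,0)→(s0,1,→)
state=s0 head=2 tape=01[0]1001__   (s0,0)→(s1,0,→)
state=s1 head=3 tape=010[1]001__   (s1,1)→(s1,_,→)
state=s1 head=4 tape=010_[0]01__   (s1,0)→(s0,1,→)
state=s0 head=5 tape=010_1[0]1__   (s0,0)→(s1,0,→)
state=s1 head=6 tape=010_10[1]__   (s1,1)→(s1,_,→)
state=s1 head=7 tape=010_10_[_]_   (s1,_)→(s0,1,→)
state=s0 head=8 tape=010_10_1[_]   (s0,_)→(s0,1,←)
state=s0 head=7 tape=010_10_[1]1
M halts after 9 transitions.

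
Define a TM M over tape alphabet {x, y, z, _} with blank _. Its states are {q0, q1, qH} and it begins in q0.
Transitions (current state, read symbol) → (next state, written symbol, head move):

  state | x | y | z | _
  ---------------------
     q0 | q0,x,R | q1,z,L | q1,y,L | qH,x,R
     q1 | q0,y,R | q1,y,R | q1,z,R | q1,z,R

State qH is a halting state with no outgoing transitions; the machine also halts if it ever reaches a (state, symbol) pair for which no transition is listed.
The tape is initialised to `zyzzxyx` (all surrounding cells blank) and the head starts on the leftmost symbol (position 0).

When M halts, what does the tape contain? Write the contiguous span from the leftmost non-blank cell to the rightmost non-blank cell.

zyyzzyzyx

q0 | _[z]yzzxyx__   read z → write y, move L, go to q1
q1 | [_]yyzzxyx__   read _ → write z, move R, go to q1
q1 | z[y]yzzxyx__   read y → write y, move R, go to q1
q1 | zy[y]zzxyx__   read y → write y, move R, go to q1
q1 | zyy[z]zxyx__   read z → write z, move R, go to q1
q1 | zyyz[z]xyx__   read z → write z, move R, go to q1
q1 | zyyzz[x]yx__   read x → write y, move R, go to q0
q0 | zyyzzy[y]x__   read y → write z, move L, go to q1
q1 | zyyzz[y]zx__   read y → write y, move R, go to q1
q1 | zyyzzy[z]x__   read z → write z, move R, go to q1
q1 | zyyzzyz[x]__   read x → write y, move R, go to q0
q0 | zyyzzyzy[_]_   read _ → write x, move R, go to qH
qH | zyyzzyzyx[_]
The non-blank tape span at halt is zyyzzyzyx.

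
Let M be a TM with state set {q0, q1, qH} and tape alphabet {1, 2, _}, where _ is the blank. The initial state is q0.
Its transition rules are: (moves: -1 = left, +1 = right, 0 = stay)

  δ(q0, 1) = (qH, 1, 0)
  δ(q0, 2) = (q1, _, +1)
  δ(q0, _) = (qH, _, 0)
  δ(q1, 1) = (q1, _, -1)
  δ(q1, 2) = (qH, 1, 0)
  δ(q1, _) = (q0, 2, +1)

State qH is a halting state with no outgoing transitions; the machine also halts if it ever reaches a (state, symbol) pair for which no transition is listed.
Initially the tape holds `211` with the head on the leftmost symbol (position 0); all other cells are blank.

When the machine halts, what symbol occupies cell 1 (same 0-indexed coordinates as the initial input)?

q0 | [2]11   read 2 → write _, move +1, go to q1
q1 | _[1]1   read 1 → write _, move -1, go to q1
q1 | [_]_1   read _ → write 2, move +1, go to q0
q0 | 2[_]1   read _ → write _, move 0, go to qH
qH | 2[_]1
Cell 1 holds _ when M halts.

_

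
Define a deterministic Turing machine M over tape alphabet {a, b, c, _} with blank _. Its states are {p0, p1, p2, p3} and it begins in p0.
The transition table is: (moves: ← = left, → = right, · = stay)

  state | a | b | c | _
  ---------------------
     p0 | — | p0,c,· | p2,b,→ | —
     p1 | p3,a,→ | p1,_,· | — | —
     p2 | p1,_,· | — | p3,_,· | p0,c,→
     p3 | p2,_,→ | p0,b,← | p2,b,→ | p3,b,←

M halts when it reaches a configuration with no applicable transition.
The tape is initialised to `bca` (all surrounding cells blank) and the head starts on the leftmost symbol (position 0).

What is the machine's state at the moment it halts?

p0 | _[b]ca   read b → write c, move ·, go to p0
p0 | _[c]ca   read c → write b, move →, go to p2
p2 | _b[c]a   read c → write _, move ·, go to p3
p3 | _b[_]a   read _ → write b, move ←, go to p3
p3 | _[b]ba   read b → write b, move ←, go to p0
p0 | [_]bba
No transition is defined for (p0, _); M halts in state p0.

p0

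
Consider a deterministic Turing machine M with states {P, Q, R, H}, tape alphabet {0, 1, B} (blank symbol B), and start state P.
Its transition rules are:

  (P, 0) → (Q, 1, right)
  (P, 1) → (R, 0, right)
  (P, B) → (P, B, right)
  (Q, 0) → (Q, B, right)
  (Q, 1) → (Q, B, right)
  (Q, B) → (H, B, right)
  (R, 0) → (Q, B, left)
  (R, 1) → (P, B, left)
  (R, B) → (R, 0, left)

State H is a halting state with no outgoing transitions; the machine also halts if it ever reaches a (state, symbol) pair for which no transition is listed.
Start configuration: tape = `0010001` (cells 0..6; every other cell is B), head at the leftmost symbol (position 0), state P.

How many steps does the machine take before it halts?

8

state=P head=0 tape=[0]010001BB   (P,0)→(Q,1,right)
state=Q head=1 tape=1[0]10001BB   (Q,0)→(Q,B,right)
state=Q head=2 tape=1B[1]0001BB   (Q,1)→(Q,B,right)
state=Q head=3 tape=1BB[0]001BB   (Q,0)→(Q,B,right)
state=Q head=4 tape=1BBB[0]01BB   (Q,0)→(Q,B,right)
state=Q head=5 tape=1BBBB[0]1BB   (Q,0)→(Q,B,right)
state=Q head=6 tape=1BBBBB[1]BB   (Q,1)→(Q,B,right)
state=Q head=7 tape=1BBBBBB[B]B   (Q,B)→(H,B,right)
state=H head=8 tape=1BBBBBBB[B]
M halts after 8 transitions.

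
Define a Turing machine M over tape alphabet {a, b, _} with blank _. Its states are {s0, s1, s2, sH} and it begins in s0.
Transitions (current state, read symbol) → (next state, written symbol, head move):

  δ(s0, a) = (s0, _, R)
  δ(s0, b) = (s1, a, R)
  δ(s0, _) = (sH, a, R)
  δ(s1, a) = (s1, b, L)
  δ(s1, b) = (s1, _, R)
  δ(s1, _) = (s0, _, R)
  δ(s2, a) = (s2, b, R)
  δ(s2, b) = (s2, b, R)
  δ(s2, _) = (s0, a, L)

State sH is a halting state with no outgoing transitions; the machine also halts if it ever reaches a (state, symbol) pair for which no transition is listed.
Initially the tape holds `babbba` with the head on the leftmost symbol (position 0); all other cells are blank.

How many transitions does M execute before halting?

14

s0 | _[b]abbba___   read b → write a, move R, go to s1
s1 | _a[a]bbba___   read a → write b, move L, go to s1
s1 | _[a]bbbba___   read a → write b, move L, go to s1
s1 | [_]bbbbba___   read _ → write _, move R, go to s0
s0 | _[b]bbbba___   read b → write a, move R, go to s1
s1 | _a[b]bbba___   read b → write _, move R, go to s1
s1 | _a_[b]bba___   read b → write _, move R, go to s1
s1 | _a__[b]ba___   read b → write _, move R, go to s1
s1 | _a___[b]a___   read b → write _, move R, go to s1
s1 | _a____[a]___   read a → write b, move L, go to s1
s1 | _a___[_]b___   read _ → write _, move R, go to s0
s0 | _a____[b]___   read b → write a, move R, go to s1
s1 | _a____a[_]__   read _ → write _, move R, go to s0
s0 | _a____a_[_]_   read _ → write a, move R, go to sH
sH | _a____a_a[_]
M halts after 14 transitions.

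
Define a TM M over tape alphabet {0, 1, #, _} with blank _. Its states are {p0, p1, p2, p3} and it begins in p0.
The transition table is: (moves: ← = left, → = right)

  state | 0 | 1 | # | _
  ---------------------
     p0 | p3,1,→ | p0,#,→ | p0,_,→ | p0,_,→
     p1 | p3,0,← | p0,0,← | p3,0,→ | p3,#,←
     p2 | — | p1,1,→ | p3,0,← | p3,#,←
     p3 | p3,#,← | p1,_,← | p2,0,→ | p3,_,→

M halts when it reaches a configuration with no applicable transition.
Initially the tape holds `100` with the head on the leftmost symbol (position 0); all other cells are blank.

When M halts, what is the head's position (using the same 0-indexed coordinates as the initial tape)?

state=p0 head=0 tape=[1]00_   (p0,1)→(p0,#,→)
state=p0 head=1 tape=#[0]0_   (p0,0)→(p3,1,→)
state=p3 head=2 tape=#1[0]_   (p3,0)→(p3,#,←)
state=p3 head=1 tape=#[1]#_   (p3,1)→(p1,_,←)
state=p1 head=0 tape=[#]_#_   (p1,#)→(p3,0,→)
state=p3 head=1 tape=0[_]#_   (p3,_)→(p3,_,→)
state=p3 head=2 tape=0_[#]_   (p3,#)→(p2,0,→)
state=p2 head=3 tape=0_0[_]   (p2,_)→(p3,#,←)
state=p3 head=2 tape=0_[0]#   (p3,0)→(p3,#,←)
state=p3 head=1 tape=0[_]##   (p3,_)→(p3,_,→)
state=p3 head=2 tape=0_[#]#   (p3,#)→(p2,0,→)
state=p2 head=3 tape=0_0[#]   (p2,#)→(p3,0,←)
state=p3 head=2 tape=0_[0]0   (p3,0)→(p3,#,←)
state=p3 head=1 tape=0[_]#0   (p3,_)→(p3,_,→)
state=p3 head=2 tape=0_[#]0   (p3,#)→(p2,0,→)
state=p2 head=3 tape=0_0[0]
At halt the head is at cell 3.

3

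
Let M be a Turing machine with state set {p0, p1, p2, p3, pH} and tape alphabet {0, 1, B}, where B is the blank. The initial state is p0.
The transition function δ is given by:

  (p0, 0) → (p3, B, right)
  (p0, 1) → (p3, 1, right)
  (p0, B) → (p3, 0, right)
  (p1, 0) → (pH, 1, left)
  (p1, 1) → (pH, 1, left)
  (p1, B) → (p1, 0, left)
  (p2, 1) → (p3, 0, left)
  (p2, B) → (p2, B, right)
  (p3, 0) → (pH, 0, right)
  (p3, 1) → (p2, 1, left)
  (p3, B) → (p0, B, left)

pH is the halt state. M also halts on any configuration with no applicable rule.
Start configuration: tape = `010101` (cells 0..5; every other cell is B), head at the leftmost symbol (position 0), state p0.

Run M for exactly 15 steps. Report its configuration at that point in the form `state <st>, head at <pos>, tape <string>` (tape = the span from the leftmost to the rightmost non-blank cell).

p0 | B[0]10101   read 0 → write B, move right, go to p3
p3 | BB[1]0101   read 1 → write 1, move left, go to p2
p2 | B[B]10101   read B → write B, move right, go to p2
p2 | BB[1]0101   read 1 → write 0, move left, go to p3
p3 | B[B]00101   read B → write B, move left, go to p0
p0 | [B]B00101   read B → write 0, move right, go to p3
p3 | 0[B]00101   read B → write B, move left, go to p0
p0 | [0]B00101   read 0 → write B, move right, go to p3
p3 | B[B]00101   read B → write B, move left, go to p0
p0 | [B]B00101   read B → write 0, move right, go to p3
p3 | 0[B]00101   read B → write B, move left, go to p0
p0 | [0]B00101   read 0 → write B, move right, go to p3
p3 | B[B]00101   read B → write B, move left, go to p0
p0 | [B]B00101   read B → write 0, move right, go to p3
p3 | 0[B]00101   read B → write B, move left, go to p0
p0 | [0]B00101
After 15 steps: state p0, head at -1, tape 0B00101.

state p0, head at -1, tape 0B00101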